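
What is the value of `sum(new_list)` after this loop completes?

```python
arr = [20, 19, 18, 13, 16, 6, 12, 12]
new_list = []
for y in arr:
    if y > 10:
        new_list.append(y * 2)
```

Sum of doubled values > 10
`new_list` takes the values: [] → [40] → [40, 38] → [40, 38, 36] → [40, 38, 36, 26] → [40, 38, 36, 26, 32] → [40, 38, 36, 26, 32, 24] → [40, 38, 36, 26, 32, 24, 24]
So `sum(new_list)` = 220

Answer: 220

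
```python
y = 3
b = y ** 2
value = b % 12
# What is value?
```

Trace:
`y = 3` → y = 3
`b = y ** 2` → b = 9
`value = b % 12` → value = 9
So value = 9

Answer: 9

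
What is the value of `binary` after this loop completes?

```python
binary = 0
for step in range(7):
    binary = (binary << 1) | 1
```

Build 7 consecutive 1-bits: 0b1111111
`binary` takes the values: 0 → 1 → 3 → 7 → 15 → 31 → 63 → 127

Answer: 127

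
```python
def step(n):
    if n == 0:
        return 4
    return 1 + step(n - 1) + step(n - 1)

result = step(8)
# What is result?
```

step(n) = 1 + 2·step(n-1), step(0)=4. Closed form: (4+1)·2^8 - 1 = 1279.

Answer: 1279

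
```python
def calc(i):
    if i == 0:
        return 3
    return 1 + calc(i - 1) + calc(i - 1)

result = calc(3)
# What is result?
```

calc(i) = 1 + 2·calc(i-1), calc(0)=3. Closed form: (3+1)·2^3 - 1 = 31.

Answer: 31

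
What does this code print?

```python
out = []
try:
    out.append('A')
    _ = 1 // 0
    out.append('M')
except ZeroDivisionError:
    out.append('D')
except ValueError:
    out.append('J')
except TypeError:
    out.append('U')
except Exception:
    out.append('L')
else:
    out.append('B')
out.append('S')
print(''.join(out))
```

Execution trace: 'A' (try body) → 'D' (except ZeroDivisionError) → 'S' (after the try/except). Output: ADS

Answer: ADS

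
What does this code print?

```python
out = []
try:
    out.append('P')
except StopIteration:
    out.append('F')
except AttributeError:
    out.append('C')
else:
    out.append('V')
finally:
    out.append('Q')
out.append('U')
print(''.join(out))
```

Execution trace: 'P' (try body, no exception) → 'V' (else) → 'Q' (finally) → 'U' (after the try/except). Output: PVQU

Answer: PVQU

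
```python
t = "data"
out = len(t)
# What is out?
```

Trace:
`t = "data"` → t = 'data'
`out = len(t)` → out = 4
So out = 4

Answer: 4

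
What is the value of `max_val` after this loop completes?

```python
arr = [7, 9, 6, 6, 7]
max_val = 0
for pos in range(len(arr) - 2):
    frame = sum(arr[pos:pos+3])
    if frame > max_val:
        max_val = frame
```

Max sum of 3-element window in [7, 9, 6, 6, 7]
`max_val` takes the values: 0 → 22

Answer: 22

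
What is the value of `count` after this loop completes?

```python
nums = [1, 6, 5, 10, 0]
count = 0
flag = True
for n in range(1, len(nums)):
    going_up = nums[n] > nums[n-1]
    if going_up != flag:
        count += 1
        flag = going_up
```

Count direction changes in [1, 6, 5, 10, 0]
`count` takes the values: 0 → 1 → 2 → 3

Answer: 3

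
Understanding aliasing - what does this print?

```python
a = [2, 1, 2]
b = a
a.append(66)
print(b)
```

Key concept: basic list aliasing.
Step by step:
`a = [2, 1, 2]` → a = [2, 1, 2]
`b = a` → b = [2, 1, 2] (same object as a)
`a.append(66)` → a = [2, 1, 2, 66] (same object as b); b = [2, 1, 2, 66] (same object as a)
`print(b)` → prints [2, 1, 2, 66]

Answer: [2, 1, 2, 66]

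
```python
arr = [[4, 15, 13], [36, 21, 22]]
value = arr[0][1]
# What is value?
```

Trace:
`arr = [[4, 15, 13], [36, 21, 22]]` → arr = [[4, 15, 13], [36, 21, 22]]
`value = arr[0][1]` → value = 15
So value = 15

Answer: 15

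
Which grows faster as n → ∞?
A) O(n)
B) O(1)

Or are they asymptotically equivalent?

O(n) vs O(1): Higher order terms dominate.

Answer: A) O(n) grows faster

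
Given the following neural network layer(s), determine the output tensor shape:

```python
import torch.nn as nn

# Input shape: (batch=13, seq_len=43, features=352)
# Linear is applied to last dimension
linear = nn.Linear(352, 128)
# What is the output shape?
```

Input: (13, 43, 352) -> Output: (13, 43, 128)

Answer: (13, 43, 128)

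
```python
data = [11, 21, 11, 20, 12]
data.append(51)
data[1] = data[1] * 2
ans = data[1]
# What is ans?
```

Trace:
`data = [11, 21, 11, 20, 12]` → data = [11, 21, 11, 20, 12]
`data.append(51)` → data = [11, 21, 11, 20, 12, 51]
`data[1] = data[1] * 2` → data = [11, 42, 11, 20, 12, 51]
`ans = data[1]` → ans = 42
So ans = 42

Answer: 42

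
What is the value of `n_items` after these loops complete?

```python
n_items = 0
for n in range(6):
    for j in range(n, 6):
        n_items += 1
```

Upper triangle: 6 + 5 + ... + 1
`n_items` takes the values: 0 → 1 → 2 → 3 → 4 → 5 → 6 → 7 → 8 → 9 → 10 → 11 → 12 → 13 → 14 → 15 → 16 → 17 → 18 → 19 → 20 → 21

Answer: 21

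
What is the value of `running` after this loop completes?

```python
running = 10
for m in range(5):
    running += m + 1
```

Start at 10, add 1 to 5 = 25
`running` takes the values: 10 → 11 → 13 → 16 → 20 → 25

Answer: 25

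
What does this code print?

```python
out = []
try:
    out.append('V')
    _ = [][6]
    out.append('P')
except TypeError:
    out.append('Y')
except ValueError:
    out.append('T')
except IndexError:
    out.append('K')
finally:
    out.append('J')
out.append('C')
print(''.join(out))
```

Execution trace: 'V' (try body) → 'K' (except IndexError) → 'J' (finally) → 'C' (after the try/except). Output: VKJC

Answer: VKJC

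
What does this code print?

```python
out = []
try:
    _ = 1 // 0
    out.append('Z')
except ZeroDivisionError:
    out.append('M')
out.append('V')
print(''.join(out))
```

Execution trace: 'M' (except ZeroDivisionError) → 'V' (after the try/except). Output: MV

Answer: MV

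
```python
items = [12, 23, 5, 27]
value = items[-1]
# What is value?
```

Trace:
`items = [12, 23, 5, 27]` → items = [12, 23, 5, 27]
`value = items[-1]` → value = 27
So value = 27

Answer: 27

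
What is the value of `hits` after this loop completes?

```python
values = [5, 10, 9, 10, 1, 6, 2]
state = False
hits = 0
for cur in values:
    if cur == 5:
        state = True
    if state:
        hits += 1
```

Count elements after first 5 in [5, 10, 9, 10, 1, 6, 2]
`hits` takes the values: 0 → 1 → 2 → 3 → 4 → 5 → 6 → 7

Answer: 7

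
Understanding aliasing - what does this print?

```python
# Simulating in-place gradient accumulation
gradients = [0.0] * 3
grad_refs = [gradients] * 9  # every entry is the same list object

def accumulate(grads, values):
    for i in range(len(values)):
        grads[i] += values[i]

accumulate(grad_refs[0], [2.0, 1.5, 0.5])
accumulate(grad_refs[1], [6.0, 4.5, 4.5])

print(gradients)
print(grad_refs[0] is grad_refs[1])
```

Key concept: gradient accumulation aliasing.
Step by step:
`gradients = [0.0] * 3` → gradients = [0.0, 0.0, 0.0]
`grad_refs = [gradients] * 9` → grad_refs = [[0.0, 0.0, 0.0], [0.0, 0.0, 0.0], [0.0, 0.0, 0.0], [0.0, 0.0, 0.0], [0.0, 0.0, 0.0], [0.0, 0.0, 0.0], [0.0, 0.0, 0.0], [0.0, 0.0, 0.0], [0.0, 0.0, 0.0]]
`accumulate(grad_refs[0], [2.0, 1.5, 0.5])` → gradients = [2.0, 1.5, 0.5]; grad_refs = [[2.0, 1.5, 0.5], [2.0, 1.5, 0.5], [2.0, 1.5, 0.5], [2.0, 1.5, 0.5], [2.0, 1.5, 0.5], [2.0, 1.5, 0.5], [2.0, 1.5, 0.5], [2.0, 1.5, 0.5], [2.0, 1.5, 0.5]]
`accumulate(grad_refs[1], [6.0, 4.5, 4.5])` → gradients = [8.0, 6.0, 5.0]; grad_refs = [[8.0, 6.0, 5.0], [8.0, 6.0, 5.0], [8.0, 6.0, 5.0], [8.0, 6.0, 5.0], [8.0, 6.0, 5.0], [8.0, 6.0, 5.0], [8.0, 6.0, 5.0], [8.0, 6.0, 5.0], [8.0, 6.0, 5.0]]
`print(gradients)` → prints [8.0, 6.0, 5.0]
`print(grad_refs[0] is grad_refs[1])` → prints True

Answer:
[8.0, 6.0, 5.0]
True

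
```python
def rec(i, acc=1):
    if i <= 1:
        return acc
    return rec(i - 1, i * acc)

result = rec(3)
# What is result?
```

Accumulator trace (n, acc): (3, 1) -> (2, 3) -> (1, 6) -> return 6

Answer: 6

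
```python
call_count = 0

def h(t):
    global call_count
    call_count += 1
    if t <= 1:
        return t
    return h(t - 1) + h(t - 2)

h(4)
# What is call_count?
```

Calls(t) = 1 + Calls(t-1) + Calls(t-2); Calls(0)=Calls(1)=1. For t=4 this gives 9.

Answer: 9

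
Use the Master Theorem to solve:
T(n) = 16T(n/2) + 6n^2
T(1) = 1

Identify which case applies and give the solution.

a=16, b=2, f(n)=6n^2. log_2(16) = 4. Since c=2 < 4, Case 1 applies: T(n) = Θ(n^log_b(a)) = O(n^4).

Answer: O(n^4) - Case 1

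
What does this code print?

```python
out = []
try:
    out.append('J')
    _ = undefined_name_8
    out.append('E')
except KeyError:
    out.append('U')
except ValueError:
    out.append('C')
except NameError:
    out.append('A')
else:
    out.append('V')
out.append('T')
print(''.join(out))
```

Execution trace: 'J' (try body) → 'A' (except NameError) → 'T' (after the try/except). Output: JAT

Answer: JAT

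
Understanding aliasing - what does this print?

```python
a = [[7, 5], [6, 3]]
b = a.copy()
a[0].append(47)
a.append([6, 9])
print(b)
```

Key concept: shallow copy with nested lists.
Step by step:
`a = [[7, 5], [6, 3]]` → a = [[7, 5], [6, 3]]
`b = a.copy()` → b = [[7, 5], [6, 3]]
`a[0].append(47)` → a = [[7, 5, 47], [6, 3]]; b = [[7, 5, 47], [6, 3]]
`a.append([6, 9])` → a = [[7, 5, 47], [6, 3], [6, 9]]
`print(b)` → prints [[7, 5, 47], [6, 3]]

Answer: [[7, 5, 47], [6, 3]]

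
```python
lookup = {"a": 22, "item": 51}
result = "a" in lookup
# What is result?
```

Trace:
`lookup = {"a": 22, "item": 51}` → lookup = {'a': 22, 'item': 51}
`result = "a" in lookup` → result = True
So result = True

Answer: True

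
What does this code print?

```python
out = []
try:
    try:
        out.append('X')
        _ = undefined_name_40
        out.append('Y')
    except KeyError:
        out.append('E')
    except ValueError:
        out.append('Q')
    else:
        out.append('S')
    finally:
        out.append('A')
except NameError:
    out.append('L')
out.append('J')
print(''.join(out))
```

Execution trace: 'X' (try body) → 'A' (finally) → 'L' (outer except NameError) → 'J' (after the try/except). Output: XALJ

Answer: XALJ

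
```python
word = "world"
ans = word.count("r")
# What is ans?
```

Trace:
`word = "world"` → word = 'world'
`ans = word.count("r")` → ans = 1
So ans = 1

Answer: 1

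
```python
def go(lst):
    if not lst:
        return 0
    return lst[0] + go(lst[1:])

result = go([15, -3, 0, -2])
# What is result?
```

15 + (-3) + 0 + (-2) + 0 = 10

Answer: 10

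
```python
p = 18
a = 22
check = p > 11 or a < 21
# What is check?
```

Trace:
`p = 18` → p = 18
`a = 22` → a = 22
`check = p > 11 or a < 21` → check = True
So check = True

Answer: True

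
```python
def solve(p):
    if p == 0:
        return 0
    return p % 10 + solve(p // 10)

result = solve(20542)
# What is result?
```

Sum of digits of 20542: 2 + 4 + 5 + 0 + 2 = 13

Answer: 13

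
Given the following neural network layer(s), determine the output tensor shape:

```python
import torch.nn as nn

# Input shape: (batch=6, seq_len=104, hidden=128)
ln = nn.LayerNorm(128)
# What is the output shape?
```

Input: (6, 104, 128) -> Output: (6, 104, 128)

Answer: (6, 104, 128)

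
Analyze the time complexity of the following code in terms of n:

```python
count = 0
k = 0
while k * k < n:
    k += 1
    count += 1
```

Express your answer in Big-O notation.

Each loop level contributes: √n. Multiplying the contributions gives O(√n).

Answer: O(√n)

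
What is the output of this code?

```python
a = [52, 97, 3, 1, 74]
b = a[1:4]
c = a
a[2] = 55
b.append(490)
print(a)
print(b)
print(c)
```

Key concept: slice vs alias.
Step by step:
`a = [52, 97, 3, 1, 74]` → a = [52, 97, 3, 1, 74]
`b = a[1:4]` → b = [97, 3, 1]
`c = a` → c = [52, 97, 3, 1, 74] (same object as a)
`a[2] = 55` → a = [52, 97, 55, 1, 74] (same object as c); c = [52, 97, 55, 1, 74] (same object as a)
`b.append(490)` → b = [97, 3, 1, 490]
`print(a)` → prints [52, 97, 55, 1, 74]
`print(b)` → prints [97, 3, 1, 490]
`print(c)` → prints [52, 97, 55, 1, 74]

Answer:
[52, 97, 55, 1, 74]
[97, 3, 1, 490]
[52, 97, 55, 1, 74]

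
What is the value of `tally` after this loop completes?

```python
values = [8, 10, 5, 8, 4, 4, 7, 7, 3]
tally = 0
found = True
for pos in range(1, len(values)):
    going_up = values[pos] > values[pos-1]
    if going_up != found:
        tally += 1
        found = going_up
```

Count direction changes in [8, 10, 5, 8, 4, 4, 7, 7, 3]
`tally` takes the values: 0 → 1 → 2 → 3 → 4 → 5

Answer: 5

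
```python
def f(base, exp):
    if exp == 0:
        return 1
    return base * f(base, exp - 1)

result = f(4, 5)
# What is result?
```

f(4, 5) = 4 * 4 * 4 * 4 * 4 = 1024

Answer: 1024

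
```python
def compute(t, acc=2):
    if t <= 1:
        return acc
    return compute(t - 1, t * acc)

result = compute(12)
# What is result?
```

Accumulator trace (n, acc): (12, 2) -> (11, 24) -> (10, 264) -> (9, 2640) -> (8, 23760) -> (7, 190080) -> (6, 1330560) -> (5, 7983360) -> (4, 39916800) -> (3, 159667200) -> (2, 479001600) -> (1, 958003200) -> return 958003200

Answer: 958003200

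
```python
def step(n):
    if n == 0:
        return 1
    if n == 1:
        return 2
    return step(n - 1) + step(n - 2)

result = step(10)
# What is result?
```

Build up from base cases: step(0)=1, step(1)=2, step(2)=3, step(3)=5, step(4)=8, step(5)=13, step(6)=21, ..., step(10)=144

Answer: 144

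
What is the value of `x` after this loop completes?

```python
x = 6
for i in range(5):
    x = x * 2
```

Multiply by 2, 5 times: 6 * 2^5 = 192
`x` takes the values: 6 → 12 → 24 → 48 → 96 → 192

Answer: 192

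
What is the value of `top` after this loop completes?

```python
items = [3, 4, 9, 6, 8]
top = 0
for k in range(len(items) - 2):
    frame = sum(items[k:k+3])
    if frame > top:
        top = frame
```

Max sum of 3-element window in [3, 4, 9, 6, 8]
`top` takes the values: 0 → 16 → 19 → 23

Answer: 23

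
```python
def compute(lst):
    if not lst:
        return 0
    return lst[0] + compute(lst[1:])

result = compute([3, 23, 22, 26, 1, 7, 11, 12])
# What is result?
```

3 + 23 + 22 + 26 + 1 + 7 + 11 + 12 + 0 = 105

Answer: 105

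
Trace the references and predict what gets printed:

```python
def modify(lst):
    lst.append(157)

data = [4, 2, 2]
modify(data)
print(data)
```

Key concept: function modifies passed list.
Step by step:
`data = [4, 2, 2]` → data = [4, 2, 2]
`modify(data)` → data = [4, 2, 2, 157]
`print(data)` → prints [4, 2, 2, 157]

Answer: [4, 2, 2, 157]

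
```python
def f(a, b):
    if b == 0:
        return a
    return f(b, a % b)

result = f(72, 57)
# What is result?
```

f(72, 57) -> f(57, 15) -> f(15, 12) -> f(12, 3) -> f(3, 0) -> 3

Answer: 3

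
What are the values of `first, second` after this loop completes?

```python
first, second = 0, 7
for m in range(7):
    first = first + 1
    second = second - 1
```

first goes 0→7, second goes 7→0
`first, second` takes the values: (0, 7) → (1, 7) → (1, 6) → (2, 6) → (2, 5) → (3, 5) → (3, 4) → (4, 4) → (4, 3) → (5, 3) → (5, 2) → (6, 2) → (6, 1) → (7, 1) → (7, 0)

Answer: 7, 0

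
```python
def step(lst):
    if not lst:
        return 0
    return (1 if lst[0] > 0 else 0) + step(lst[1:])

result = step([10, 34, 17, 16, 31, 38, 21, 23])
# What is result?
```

Count of positive elements in [10, 34, 17, 16, 31, 38, 21, 23] = 8

Answer: 8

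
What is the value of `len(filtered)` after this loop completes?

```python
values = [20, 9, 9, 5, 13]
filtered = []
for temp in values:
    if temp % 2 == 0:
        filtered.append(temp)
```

Count even numbers in [20, 9, 9, 5, 13]
`filtered` takes the values: [] → [20]
So `len(filtered)` = 1

Answer: 1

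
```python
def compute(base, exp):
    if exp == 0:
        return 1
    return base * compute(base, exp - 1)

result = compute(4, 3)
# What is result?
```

compute(4, 3) = 4 * 4 * 4 = 64

Answer: 64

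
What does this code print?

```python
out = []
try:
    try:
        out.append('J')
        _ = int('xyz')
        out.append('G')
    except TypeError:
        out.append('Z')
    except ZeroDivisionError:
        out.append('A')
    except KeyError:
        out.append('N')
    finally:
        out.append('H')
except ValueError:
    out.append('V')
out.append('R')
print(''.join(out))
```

Execution trace: 'J' (try body) → 'H' (finally) → 'V' (outer except ValueError) → 'R' (after the try/except). Output: JHVR

Answer: JHVR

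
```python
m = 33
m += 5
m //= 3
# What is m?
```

Trace:
`m = 33` → m = 33
`m += 5` → m = 38
`m //= 3` → m = 12
So m = 12

Answer: 12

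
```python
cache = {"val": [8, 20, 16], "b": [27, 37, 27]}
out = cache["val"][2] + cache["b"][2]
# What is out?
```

Trace:
`cache = {"val": [8, 20, 16], "b": [27, 37, 27]}` → cache = {'val': [8, 20, 16], 'b': [27, 37, 27]}
`out = cache["val"][2] + cache["b"][2]` → out = 43
So out = 43

Answer: 43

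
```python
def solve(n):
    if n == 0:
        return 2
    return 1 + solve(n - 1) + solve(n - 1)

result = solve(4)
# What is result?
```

solve(n) = 1 + 2·solve(n-1), solve(0)=2. Closed form: (2+1)·2^4 - 1 = 47.

Answer: 47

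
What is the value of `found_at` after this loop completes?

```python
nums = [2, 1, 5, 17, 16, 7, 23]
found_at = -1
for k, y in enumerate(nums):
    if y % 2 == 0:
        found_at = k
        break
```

First even number index in [2, 1, 5, 17, 16, 7, 23]
`found_at` takes the values: -1 → 0

Answer: 0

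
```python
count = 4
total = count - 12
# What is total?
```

Trace:
`count = 4` → count = 4
`total = count - 12` → total = -8
So total = -8

Answer: -8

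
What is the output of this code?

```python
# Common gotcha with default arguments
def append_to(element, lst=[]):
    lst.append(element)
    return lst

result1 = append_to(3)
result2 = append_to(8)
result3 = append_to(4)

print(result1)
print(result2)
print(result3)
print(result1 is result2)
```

Key concept: mutable default argument gotcha.
Step by step:
`result1 = append_to(3)` → result1 = [3]
`result2 = append_to(8)` → result1 = [3, 8] (same object as result2); result2 = [3, 8] (same object as result1)
`result3 = append_to(4)` → result1 = [3, 8, 4] (same object as result2, result3); result2 = [3, 8, 4] (same object as result1, result3); result3 = [3, 8, 4] (same object as result1, result2)
`print(result1)` → prints [3, 8, 4]
`print(result2)` → prints [3, 8, 4]
`print(result3)` → prints [3, 8, 4]
`print(result1 is result2)` → prints True

Answer:
[3, 8, 4]
[3, 8, 4]
[3, 8, 4]
True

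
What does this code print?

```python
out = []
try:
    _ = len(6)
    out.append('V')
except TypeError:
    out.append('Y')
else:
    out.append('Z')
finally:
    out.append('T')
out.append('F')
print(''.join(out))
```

Execution trace: 'Y' (except TypeError) → 'T' (finally) → 'F' (after the try/except). Output: YTF

Answer: YTF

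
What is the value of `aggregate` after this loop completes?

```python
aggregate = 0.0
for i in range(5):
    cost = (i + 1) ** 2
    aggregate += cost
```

Sum of squared losses 1² + 2² + ... + 5²
`aggregate` takes the values: 0.0 → 1.0 → 5.0 → 14.0 → 30.0 → 55.0

Answer: 55.0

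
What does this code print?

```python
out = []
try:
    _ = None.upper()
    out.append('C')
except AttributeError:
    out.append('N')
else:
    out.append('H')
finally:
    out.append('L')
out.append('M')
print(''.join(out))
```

Execution trace: 'N' (except AttributeError) → 'L' (finally) → 'M' (after the try/except). Output: NLM

Answer: NLM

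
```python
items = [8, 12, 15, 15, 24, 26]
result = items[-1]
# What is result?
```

Trace:
`items = [8, 12, 15, 15, 24, 26]` → items = [8, 12, 15, 15, 24, 26]
`result = items[-1]` → result = 26
So result = 26

Answer: 26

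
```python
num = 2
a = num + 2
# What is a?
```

Trace:
`num = 2` → num = 2
`a = num + 2` → a = 4
So a = 4

Answer: 4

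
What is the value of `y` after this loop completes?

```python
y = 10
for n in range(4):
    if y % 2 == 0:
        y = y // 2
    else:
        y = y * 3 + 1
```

Collatz-style transformation from 10
`y` takes the values: 10 → 5 → 16 → 8 → 4

Answer: 4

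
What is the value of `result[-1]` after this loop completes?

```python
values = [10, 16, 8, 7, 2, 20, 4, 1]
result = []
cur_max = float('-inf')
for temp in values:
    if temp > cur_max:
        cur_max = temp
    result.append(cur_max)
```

Running max ends at 20
`result` takes the values: [] → [10] → [10, 16] → [10, 16, 16] → [10, 16, 16, 16] → [10, 16, 16, 16, 16] → [10, 16, 16, 16, 16, 20] → [10, 16, 16, 16, 16, 20, 20] → [10, 16, 16, 16, 16, 20, 20, 20]
So `result[-1]` = 20

Answer: 20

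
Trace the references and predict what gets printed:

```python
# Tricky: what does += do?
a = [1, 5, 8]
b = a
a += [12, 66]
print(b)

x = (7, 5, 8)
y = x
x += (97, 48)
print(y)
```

Key concept: += behavior differs for mutable vs immutable.
Step by step:
`a = [1, 5, 8]` → a = [1, 5, 8]
`b = a` → b = [1, 5, 8] (same object as a)
`a += [12, 66]` → a = [1, 5, 8, 12, 66] (same object as b); b = [1, 5, 8, 12, 66] (same object as a)
`print(b)` → prints [1, 5, 8, 12, 66]
`x = (7, 5, 8)` → x = (7, 5, 8)
`y = x` → y = (7, 5, 8)
`x += (97, 48)` → x = (7, 5, 8, 97, 48)
`print(y)` → prints (7, 5, 8)

Answer:
[1, 5, 8, 12, 66]
(7, 5, 8)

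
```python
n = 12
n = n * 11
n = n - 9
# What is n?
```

Trace:
`n = 12` → n = 12
`n = n * 11` → n = 132
`n = n - 9` → n = 123
So n = 123

Answer: 123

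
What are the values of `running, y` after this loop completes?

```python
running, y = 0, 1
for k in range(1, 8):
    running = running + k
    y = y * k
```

Sum and factorial of 1 to 7
`running, y` takes the values: (0, 1) → (1, 1) → (3, 1) → (3, 2) → (6, 2) → (6, 6) → (10, 6) → (10, 24) → (15, 24) → (15, 120) → (21, 120) → (21, 720) → (28, 720) → (28, 5040)

Answer: 28, 5040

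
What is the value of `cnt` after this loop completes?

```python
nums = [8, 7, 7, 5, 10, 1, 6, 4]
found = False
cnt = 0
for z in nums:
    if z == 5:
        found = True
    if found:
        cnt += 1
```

Count elements after first 5 in [8, 7, 7, 5, 10, 1, 6, 4]
`cnt` takes the values: 0 → 1 → 2 → 3 → 4 → 5

Answer: 5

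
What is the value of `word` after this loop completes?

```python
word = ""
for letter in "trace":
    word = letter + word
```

Reverse 'trace'
`word` takes the values: "" → "t" → "rt" → "art" → "cart" → "ecart"

Answer: "ecart"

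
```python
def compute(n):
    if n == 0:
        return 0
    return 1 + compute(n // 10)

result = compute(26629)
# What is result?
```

Count of digits of 26629: 5

Answer: 5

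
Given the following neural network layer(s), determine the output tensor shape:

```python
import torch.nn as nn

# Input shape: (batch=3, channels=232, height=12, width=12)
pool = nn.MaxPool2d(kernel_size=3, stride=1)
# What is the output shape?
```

Input: (3, 232, 12, 12) -> Output: (3, 232, 10, 10)

Answer: (3, 232, 10, 10)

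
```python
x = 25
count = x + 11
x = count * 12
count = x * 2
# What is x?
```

Trace:
`x = 25` → x = 25
`count = x + 11` → count = 36
`x = count * 12` → x = 432
`count = x * 2` → count = 864
So x = 432

Answer: 432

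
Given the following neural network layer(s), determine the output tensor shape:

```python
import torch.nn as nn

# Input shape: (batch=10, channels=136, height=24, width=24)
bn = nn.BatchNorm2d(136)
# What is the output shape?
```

Input: (10, 136, 24, 24) -> Output: (10, 136, 24, 24)

Answer: (10, 136, 24, 24)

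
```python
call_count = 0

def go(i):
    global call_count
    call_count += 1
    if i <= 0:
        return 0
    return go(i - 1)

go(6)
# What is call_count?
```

Linear recursion stepping by 1: 7 calls from i=6 down to ≤0.

Answer: 7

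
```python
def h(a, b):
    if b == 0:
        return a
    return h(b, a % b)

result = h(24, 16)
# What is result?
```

h(24, 16) -> h(16, 8) -> h(8, 0) -> 8

Answer: 8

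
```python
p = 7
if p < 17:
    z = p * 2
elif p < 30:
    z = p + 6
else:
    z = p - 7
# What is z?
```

Trace:
`p = 7` → p = 7
`if p < 17: ...` → p < 17 is True → z = 14
So z = 14

Answer: 14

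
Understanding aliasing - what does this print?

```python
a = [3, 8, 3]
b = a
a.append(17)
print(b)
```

Key concept: basic list aliasing.
Step by step:
`a = [3, 8, 3]` → a = [3, 8, 3]
`b = a` → b = [3, 8, 3] (same object as a)
`a.append(17)` → a = [3, 8, 3, 17] (same object as b); b = [3, 8, 3, 17] (same object as a)
`print(b)` → prints [3, 8, 3, 17]

Answer: [3, 8, 3, 17]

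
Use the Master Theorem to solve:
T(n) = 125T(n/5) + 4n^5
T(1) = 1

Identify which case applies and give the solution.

a=125, b=5, f(n)=4n^5. log_5(125) = 3. Since c=5 > 3 and the regularity condition holds (125(n/5)^5 = (125/5^5)n^5 with 125/5^5 < 1), Case 3 applies: T(n) = Θ(f(n)) = O(n^5).

Answer: O(n^5) - Case 3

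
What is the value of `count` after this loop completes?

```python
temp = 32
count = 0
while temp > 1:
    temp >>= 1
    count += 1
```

Count right shifts until 1
`count` takes the values: 0 → 1 → 2 → 3 → 4 → 5

Answer: 5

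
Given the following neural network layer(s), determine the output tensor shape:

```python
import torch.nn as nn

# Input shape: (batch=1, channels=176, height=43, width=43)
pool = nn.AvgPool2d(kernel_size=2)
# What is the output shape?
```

Input: (1, 176, 43, 43) -> Output: (1, 176, 21, 21)

Answer: (1, 176, 21, 21)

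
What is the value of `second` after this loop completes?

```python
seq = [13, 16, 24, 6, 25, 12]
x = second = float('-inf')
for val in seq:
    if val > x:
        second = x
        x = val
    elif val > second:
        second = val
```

Second largest (with repeats) in [13, 16, 24, 6, 25, 12]
`second` takes the values: -inf → 13 → 16 → 24

Answer: 24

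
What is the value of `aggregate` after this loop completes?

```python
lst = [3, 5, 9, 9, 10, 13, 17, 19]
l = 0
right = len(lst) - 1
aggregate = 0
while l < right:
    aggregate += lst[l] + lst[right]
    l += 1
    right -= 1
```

Sum of pairs from ends
`aggregate` takes the values: 0 → 22 → 44 → 66 → 85

Answer: 85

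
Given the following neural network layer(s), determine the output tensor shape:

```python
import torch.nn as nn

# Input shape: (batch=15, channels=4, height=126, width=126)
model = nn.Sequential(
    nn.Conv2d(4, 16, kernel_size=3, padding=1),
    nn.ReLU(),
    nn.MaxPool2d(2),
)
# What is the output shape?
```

Input: (15, 4, 126, 126) -> after Conv2d: (15, 16, 126, 126) -> after ReLU: (15, 16, 126, 126) -> Output: (15, 16, 63, 63)

Answer: (15, 16, 63, 63)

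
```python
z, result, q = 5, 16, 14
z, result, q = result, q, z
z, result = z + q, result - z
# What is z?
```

Trace:
`z, result, q = 5, 16, 14` → z = 5; result = 16; q = 14
`z, result, q = result, q, z` → z = 16; result = 14; q = 5
`z, result = z + q, result - z` → z = 21; result = -2
So z = 21

Answer: 21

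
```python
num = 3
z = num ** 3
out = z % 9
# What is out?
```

Trace:
`num = 3` → num = 3
`z = num ** 3` → z = 27
`out = z % 9` → out = 0
So out = 0

Answer: 0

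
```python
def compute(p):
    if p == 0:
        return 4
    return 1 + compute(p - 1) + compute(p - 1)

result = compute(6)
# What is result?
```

compute(p) = 1 + 2·compute(p-1), compute(0)=4. Closed form: (4+1)·2^6 - 1 = 319.

Answer: 319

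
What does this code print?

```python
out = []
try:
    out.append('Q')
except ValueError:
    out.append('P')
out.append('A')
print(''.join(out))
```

Execution trace: 'Q' (try body, no exception) → 'A' (after the try/except). Output: QA

Answer: QA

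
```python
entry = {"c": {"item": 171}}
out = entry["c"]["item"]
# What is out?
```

Trace:
`entry = {"c": {"item": 171}}` → entry = {'c': {'item': 171}}
`out = entry["c"]["item"]` → out = 171
So out = 171

Answer: 171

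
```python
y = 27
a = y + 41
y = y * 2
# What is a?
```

Trace:
`y = 27` → y = 27
`a = y + 41` → a = 68
`y = y * 2` → y = 54
So a = 68

Answer: 68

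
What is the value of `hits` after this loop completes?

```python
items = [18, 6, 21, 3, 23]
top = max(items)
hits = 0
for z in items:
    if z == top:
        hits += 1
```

Count of max value 23 in [18, 6, 21, 3, 23]
`hits` takes the values: 0 → 1

Answer: 1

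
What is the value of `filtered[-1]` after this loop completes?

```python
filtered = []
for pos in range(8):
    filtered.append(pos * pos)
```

Last element of squares 0 to 7
`filtered` takes the values: [] → [0] → [0, 1] → [0, 1, 4] → [0, 1, 4, 9] → [0, 1, 4, 9, 16] → [0, 1, 4, 9, 16, 25] → [0, 1, 4, 9, 16, 25, 36] → [0, 1, 4, 9, 16, 25, 36, 49]
So `filtered[-1]` = 49

Answer: 49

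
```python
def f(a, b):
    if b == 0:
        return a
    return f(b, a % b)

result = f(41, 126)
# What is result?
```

f(41, 126) -> f(126, 41) -> f(41, 3) -> f(3, 2) -> f(2, 1) -> f(1, 0) -> 1

Answer: 1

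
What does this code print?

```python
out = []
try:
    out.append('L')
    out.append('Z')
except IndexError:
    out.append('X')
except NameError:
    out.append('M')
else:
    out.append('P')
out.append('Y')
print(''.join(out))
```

Execution trace: 'L' (try body) → 'Z' (try body, no exception) → 'P' (else) → 'Y' (after the try/except). Output: LZPY

Answer: LZPY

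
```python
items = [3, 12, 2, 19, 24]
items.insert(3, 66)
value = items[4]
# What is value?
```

Trace:
`items = [3, 12, 2, 19, 24]` → items = [3, 12, 2, 19, 24]
`items.insert(3, 66)` → items = [3, 12, 2, 66, 19, 24]
`value = items[4]` → value = 19
So value = 19

Answer: 19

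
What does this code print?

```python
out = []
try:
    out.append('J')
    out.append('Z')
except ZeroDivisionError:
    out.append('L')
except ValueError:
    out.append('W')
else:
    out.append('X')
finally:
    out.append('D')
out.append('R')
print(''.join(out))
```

Execution trace: 'J' (try body) → 'Z' (try body, no exception) → 'X' (else) → 'D' (finally) → 'R' (after the try/except). Output: JZXDR

Answer: JZXDR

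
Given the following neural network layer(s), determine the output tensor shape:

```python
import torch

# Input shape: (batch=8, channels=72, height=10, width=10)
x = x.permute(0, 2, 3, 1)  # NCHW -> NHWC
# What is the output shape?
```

Input: (8, 72, 10, 10) -> Output: (8, 10, 10, 72)

Answer: (8, 10, 10, 72)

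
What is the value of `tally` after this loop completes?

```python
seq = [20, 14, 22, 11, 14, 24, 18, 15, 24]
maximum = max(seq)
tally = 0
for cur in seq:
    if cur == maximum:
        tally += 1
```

Count of max value 24 in [20, 14, 22, 11, 14, 24, 18, 15, 24]
`tally` takes the values: 0 → 1 → 2

Answer: 2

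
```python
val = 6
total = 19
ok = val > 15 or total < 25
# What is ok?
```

Trace:
`val = 6` → val = 6
`total = 19` → total = 19
`ok = val > 15 or total < 25` → ok = True
So ok = True

Answer: True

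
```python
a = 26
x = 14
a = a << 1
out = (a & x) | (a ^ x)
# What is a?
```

Trace:
`a = 26` → a = 26
`x = 14` → x = 14
`a = a << 1` → a = 52
`out = (a & x) | (a ^ x)` → out = 62
So a = 52

Answer: 52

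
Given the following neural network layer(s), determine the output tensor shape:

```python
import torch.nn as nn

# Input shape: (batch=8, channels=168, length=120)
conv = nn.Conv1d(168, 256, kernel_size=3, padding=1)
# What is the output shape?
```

Input: (8, 168, 120) -> Output: (8, 256, 120)

Answer: (8, 256, 120)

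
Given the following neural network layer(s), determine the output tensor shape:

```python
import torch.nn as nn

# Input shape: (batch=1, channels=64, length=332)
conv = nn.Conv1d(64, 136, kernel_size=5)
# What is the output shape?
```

Input: (1, 64, 332) -> Output: (1, 136, 328)

Answer: (1, 136, 328)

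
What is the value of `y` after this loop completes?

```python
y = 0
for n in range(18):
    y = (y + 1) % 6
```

Increment mod 6, 18 times = 0
`y` takes the values: 0 → 1 → 2 → 3 → 4 → 5 → 0 → 1 → 2 → 3 → 4 → 5 → 0 → 1 → 2 → 3 → 4 → 5 → 0

Answer: 0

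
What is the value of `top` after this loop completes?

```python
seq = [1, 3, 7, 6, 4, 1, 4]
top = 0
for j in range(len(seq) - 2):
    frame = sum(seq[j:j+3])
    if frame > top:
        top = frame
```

Max sum of 3-element window in [1, 3, 7, 6, 4, 1, 4]
`top` takes the values: 0 → 11 → 16 → 17

Answer: 17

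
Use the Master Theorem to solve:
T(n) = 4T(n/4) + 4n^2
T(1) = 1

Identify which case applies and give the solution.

a=4, b=4, f(n)=4n^2. log_4(4) = 1. Since c=2 > 1 and the regularity condition holds (4(n/4)^2 = (4/4^2)n^2 with 4/4^2 < 1), Case 3 applies: T(n) = Θ(f(n)) = O(n^2).

Answer: O(n^2) - Case 3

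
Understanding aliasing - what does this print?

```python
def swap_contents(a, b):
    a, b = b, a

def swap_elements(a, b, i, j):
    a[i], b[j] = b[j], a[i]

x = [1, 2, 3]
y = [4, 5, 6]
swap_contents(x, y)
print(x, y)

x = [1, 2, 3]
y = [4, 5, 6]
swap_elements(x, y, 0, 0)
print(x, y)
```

Key concept: parameter rebinding vs mutation.
Step by step:
`x = [1, 2, 3]` → x = [1, 2, 3]
`y = [4, 5, 6]` → y = [4, 5, 6]
`swap_contents(x, y)` → no visible change to tracked variables
`print(x, y)` → prints [1, 2, 3] [4, 5, 6]
`x = [1, 2, 3]` → x = [1, 2, 3]
`y = [4, 5, 6]` → y = [4, 5, 6]
`swap_elements(x, y, 0, 0)` → x = [4, 2, 3]; y = [1, 5, 6]
`print(x, y)` → prints [4, 2, 3] [1, 5, 6]

Answer:
[1, 2, 3] [4, 5, 6]
[4, 2, 3] [1, 5, 6]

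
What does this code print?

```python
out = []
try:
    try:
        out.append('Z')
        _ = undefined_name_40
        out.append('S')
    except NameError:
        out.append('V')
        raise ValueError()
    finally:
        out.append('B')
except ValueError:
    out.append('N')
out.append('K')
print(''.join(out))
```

Execution trace: 'Z' (try body) → 'V' (except NameError) → 'B' (finally) → 'N' (outer except ValueError) → 'K' (after the try/except). Output: ZVBNK

Answer: ZVBNK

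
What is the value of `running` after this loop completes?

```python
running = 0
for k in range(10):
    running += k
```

Sum of 0 to 9 = 45
`running` takes the values: 0 → 1 → 3 → 6 → 10 → 15 → 21 → 28 → 36 → 45

Answer: 45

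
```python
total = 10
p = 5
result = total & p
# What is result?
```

Trace:
`total = 10` → total = 10
`p = 5` → p = 5
`result = total & p` → result = 0
So result = 0

Answer: 0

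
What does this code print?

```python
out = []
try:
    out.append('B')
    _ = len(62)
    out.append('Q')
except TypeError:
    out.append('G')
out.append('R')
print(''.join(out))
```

Execution trace: 'B' (try body) → 'G' (except TypeError) → 'R' (after the try/except). Output: BGR

Answer: BGR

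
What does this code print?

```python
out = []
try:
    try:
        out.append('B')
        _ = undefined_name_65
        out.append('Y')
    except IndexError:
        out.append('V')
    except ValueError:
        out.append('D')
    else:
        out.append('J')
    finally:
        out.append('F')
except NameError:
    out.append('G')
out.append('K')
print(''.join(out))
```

Execution trace: 'B' (inner try body) → 'F' (inner finally) → 'G' (outer except NameError) → 'K' (after the try/except). Output: BFGK

Answer: BFGK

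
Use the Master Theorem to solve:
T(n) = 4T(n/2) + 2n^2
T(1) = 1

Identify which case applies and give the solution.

a=4, b=2, f(n)=2n^2. log_2(4) = 2. Since c=2 = 2, Case 2 applies: T(n) = Θ(n^log_b(a) · log n) = O(n^2 log n).

Answer: O(n^2 log n) - Case 2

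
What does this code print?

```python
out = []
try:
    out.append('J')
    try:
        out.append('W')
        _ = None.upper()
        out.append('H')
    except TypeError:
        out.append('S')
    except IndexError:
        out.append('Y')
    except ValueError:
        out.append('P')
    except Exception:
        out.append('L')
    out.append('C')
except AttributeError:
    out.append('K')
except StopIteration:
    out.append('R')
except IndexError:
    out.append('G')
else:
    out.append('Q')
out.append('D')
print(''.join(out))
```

Execution trace: 'J' (try body) → 'W' (inner try body) → 'L' (inner except Exception) → 'C' (try body, no exception) → 'Q' (else) → 'D' (after the try/except). Output: JWLCQD

Answer: JWLCQD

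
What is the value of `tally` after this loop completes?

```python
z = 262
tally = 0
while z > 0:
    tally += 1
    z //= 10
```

Count digits by repeated division by 10
`tally` takes the values: 0 → 1 → 2 → 3

Answer: 3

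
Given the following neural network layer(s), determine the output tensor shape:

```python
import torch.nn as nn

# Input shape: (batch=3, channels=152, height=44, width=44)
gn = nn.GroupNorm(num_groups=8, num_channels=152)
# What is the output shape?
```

Input: (3, 152, 44, 44) -> Output: (3, 152, 44, 44)

Answer: (3, 152, 44, 44)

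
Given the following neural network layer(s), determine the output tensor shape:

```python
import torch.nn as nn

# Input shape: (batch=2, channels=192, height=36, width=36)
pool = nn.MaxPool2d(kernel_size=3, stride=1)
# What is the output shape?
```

Input: (2, 192, 36, 36) -> Output: (2, 192, 34, 34)

Answer: (2, 192, 34, 34)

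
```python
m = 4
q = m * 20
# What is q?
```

Trace:
`m = 4` → m = 4
`q = m * 20` → q = 80
So q = 80

Answer: 80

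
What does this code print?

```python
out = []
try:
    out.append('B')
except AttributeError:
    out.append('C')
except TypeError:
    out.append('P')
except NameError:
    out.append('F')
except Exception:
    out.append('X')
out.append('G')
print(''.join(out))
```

Execution trace: 'B' (try body, no exception) → 'G' (after the try/except). Output: BG

Answer: BG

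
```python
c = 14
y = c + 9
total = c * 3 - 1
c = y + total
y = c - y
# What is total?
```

Trace:
`c = 14` → c = 14
`y = c + 9` → y = 23
`total = c * 3 - 1` → total = 41
`c = y + total` → c = 64
`y = c - y` → y = 41
So total = 41

Answer: 41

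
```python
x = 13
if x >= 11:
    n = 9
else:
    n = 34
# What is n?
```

Trace:
`x = 13` → x = 13
`if x >= 11: ...` → x >= 11 is True → n = 9
So n = 9

Answer: 9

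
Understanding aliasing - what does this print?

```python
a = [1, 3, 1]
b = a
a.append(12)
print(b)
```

Key concept: basic list aliasing.
Step by step:
`a = [1, 3, 1]` → a = [1, 3, 1]
`b = a` → b = [1, 3, 1] (same object as a)
`a.append(12)` → a = [1, 3, 1, 12] (same object as b); b = [1, 3, 1, 12] (same object as a)
`print(b)` → prints [1, 3, 1, 12]

Answer: [1, 3, 1, 12]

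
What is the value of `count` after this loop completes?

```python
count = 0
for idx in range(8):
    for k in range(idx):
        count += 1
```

Triangle number: 0+1+2+...+7
`count` takes the values: 0 → 1 → 2 → 3 → 4 → 5 → 6 → 7 → 8 → 9 → 10 → 11 → 12 → 13 → 14 → 15 → 16 → 17 → 18 → 19 → 20 → 21 → 22 → 23 → 24 → 25 → 26 → 27 → 28

Answer: 28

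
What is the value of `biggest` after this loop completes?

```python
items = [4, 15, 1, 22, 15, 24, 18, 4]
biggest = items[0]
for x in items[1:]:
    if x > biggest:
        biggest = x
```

Maximum of [4, 15, 1, 22, 15, 24, 18, 4]
`biggest` takes the values: 4 → 15 → 22 → 24

Answer: 24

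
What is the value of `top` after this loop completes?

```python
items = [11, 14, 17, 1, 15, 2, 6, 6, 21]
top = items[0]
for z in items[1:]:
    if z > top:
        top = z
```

Maximum of [11, 14, 17, 1, 15, 2, 6, 6, 21]
`top` takes the values: 11 → 14 → 17 → 21

Answer: 21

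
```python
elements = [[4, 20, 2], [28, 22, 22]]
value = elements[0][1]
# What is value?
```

Trace:
`elements = [[4, 20, 2], [28, 22, 22]]` → elements = [[4, 20, 2], [28, 22, 22]]
`value = elements[0][1]` → value = 20
So value = 20

Answer: 20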